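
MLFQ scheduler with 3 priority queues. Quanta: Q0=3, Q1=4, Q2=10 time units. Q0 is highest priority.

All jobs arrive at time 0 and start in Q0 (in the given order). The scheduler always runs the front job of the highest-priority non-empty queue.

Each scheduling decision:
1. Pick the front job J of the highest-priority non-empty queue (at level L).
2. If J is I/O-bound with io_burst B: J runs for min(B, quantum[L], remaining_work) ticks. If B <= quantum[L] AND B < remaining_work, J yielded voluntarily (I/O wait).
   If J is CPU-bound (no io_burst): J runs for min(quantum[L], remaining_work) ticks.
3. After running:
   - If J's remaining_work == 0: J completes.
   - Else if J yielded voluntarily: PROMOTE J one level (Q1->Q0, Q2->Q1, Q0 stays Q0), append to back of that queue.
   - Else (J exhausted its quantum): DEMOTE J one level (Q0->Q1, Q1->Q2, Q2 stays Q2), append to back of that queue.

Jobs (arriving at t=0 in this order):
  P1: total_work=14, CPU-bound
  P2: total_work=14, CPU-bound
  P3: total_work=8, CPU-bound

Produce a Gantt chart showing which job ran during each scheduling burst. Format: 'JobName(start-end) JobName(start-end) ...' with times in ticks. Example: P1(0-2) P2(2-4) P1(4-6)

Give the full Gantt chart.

t=0-3: P1@Q0 runs 3, rem=11, quantum used, demote→Q1. Q0=[P2,P3] Q1=[P1] Q2=[]
t=3-6: P2@Q0 runs 3, rem=11, quantum used, demote→Q1. Q0=[P3] Q1=[P1,P2] Q2=[]
t=6-9: P3@Q0 runs 3, rem=5, quantum used, demote→Q1. Q0=[] Q1=[P1,P2,P3] Q2=[]
t=9-13: P1@Q1 runs 4, rem=7, quantum used, demote→Q2. Q0=[] Q1=[P2,P3] Q2=[P1]
t=13-17: P2@Q1 runs 4, rem=7, quantum used, demote→Q2. Q0=[] Q1=[P3] Q2=[P1,P2]
t=17-21: P3@Q1 runs 4, rem=1, quantum used, demote→Q2. Q0=[] Q1=[] Q2=[P1,P2,P3]
t=21-28: P1@Q2 runs 7, rem=0, completes. Q0=[] Q1=[] Q2=[P2,P3]
t=28-35: P2@Q2 runs 7, rem=0, completes. Q0=[] Q1=[] Q2=[P3]
t=35-36: P3@Q2 runs 1, rem=0, completes. Q0=[] Q1=[] Q2=[]

Answer: P1(0-3) P2(3-6) P3(6-9) P1(9-13) P2(13-17) P3(17-21) P1(21-28) P2(28-35) P3(35-36)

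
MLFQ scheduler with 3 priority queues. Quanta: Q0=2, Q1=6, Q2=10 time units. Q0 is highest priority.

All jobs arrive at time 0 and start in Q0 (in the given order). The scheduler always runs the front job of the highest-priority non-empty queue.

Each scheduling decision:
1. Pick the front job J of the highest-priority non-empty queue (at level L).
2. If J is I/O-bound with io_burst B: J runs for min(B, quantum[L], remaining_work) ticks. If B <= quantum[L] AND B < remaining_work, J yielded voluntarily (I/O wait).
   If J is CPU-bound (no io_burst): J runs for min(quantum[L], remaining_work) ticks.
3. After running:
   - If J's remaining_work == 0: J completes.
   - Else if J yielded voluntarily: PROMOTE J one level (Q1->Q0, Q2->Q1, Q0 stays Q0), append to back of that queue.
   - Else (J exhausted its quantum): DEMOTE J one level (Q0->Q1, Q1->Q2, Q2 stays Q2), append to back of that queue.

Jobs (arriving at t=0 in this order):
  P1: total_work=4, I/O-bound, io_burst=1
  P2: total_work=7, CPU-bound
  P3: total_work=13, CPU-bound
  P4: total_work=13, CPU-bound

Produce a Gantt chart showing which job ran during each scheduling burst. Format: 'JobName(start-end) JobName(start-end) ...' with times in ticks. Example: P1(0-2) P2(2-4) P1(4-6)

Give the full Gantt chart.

t=0-1: P1@Q0 runs 1, rem=3, I/O yield, promote→Q0. Q0=[P2,P3,P4,P1] Q1=[] Q2=[]
t=1-3: P2@Q0 runs 2, rem=5, quantum used, demote→Q1. Q0=[P3,P4,P1] Q1=[P2] Q2=[]
t=3-5: P3@Q0 runs 2, rem=11, quantum used, demote→Q1. Q0=[P4,P1] Q1=[P2,P3] Q2=[]
t=5-7: P4@Q0 runs 2, rem=11, quantum used, demote→Q1. Q0=[P1] Q1=[P2,P3,P4] Q2=[]
t=7-8: P1@Q0 runs 1, rem=2, I/O yield, promote→Q0. Q0=[P1] Q1=[P2,P3,P4] Q2=[]
t=8-9: P1@Q0 runs 1, rem=1, I/O yield, promote→Q0. Q0=[P1] Q1=[P2,P3,P4] Q2=[]
t=9-10: P1@Q0 runs 1, rem=0, completes. Q0=[] Q1=[P2,P3,P4] Q2=[]
t=10-15: P2@Q1 runs 5, rem=0, completes. Q0=[] Q1=[P3,P4] Q2=[]
t=15-21: P3@Q1 runs 6, rem=5, quantum used, demote→Q2. Q0=[] Q1=[P4] Q2=[P3]
t=21-27: P4@Q1 runs 6, rem=5, quantum used, demote→Q2. Q0=[] Q1=[] Q2=[P3,P4]
t=27-32: P3@Q2 runs 5, rem=0, completes. Q0=[] Q1=[] Q2=[P4]
t=32-37: P4@Q2 runs 5, rem=0, completes. Q0=[] Q1=[] Q2=[]

Answer: P1(0-1) P2(1-3) P3(3-5) P4(5-7) P1(7-8) P1(8-9) P1(9-10) P2(10-15) P3(15-21) P4(21-27) P3(27-32) P4(32-37)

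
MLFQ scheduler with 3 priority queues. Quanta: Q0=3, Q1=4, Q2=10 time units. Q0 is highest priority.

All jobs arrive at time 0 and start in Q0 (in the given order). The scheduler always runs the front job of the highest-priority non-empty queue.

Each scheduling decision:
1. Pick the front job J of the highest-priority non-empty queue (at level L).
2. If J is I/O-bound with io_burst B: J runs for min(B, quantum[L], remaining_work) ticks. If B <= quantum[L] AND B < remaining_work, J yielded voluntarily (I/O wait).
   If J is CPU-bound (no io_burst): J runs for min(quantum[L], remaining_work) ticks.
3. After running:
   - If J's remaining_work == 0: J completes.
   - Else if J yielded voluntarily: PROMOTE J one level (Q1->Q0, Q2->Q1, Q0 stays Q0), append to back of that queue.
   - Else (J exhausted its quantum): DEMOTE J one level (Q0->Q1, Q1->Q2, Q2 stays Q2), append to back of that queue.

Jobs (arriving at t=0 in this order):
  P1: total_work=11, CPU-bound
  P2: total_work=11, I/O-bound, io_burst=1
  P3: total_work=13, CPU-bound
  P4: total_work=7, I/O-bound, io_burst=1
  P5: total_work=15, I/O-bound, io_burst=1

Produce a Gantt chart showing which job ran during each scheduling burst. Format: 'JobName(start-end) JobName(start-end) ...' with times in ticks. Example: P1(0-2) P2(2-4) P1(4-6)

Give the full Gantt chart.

Answer: P1(0-3) P2(3-4) P3(4-7) P4(7-8) P5(8-9) P2(9-10) P4(10-11) P5(11-12) P2(12-13) P4(13-14) P5(14-15) P2(15-16) P4(16-17) P5(17-18) P2(18-19) P4(19-20) P5(20-21) P2(21-22) P4(22-23) P5(23-24) P2(24-25) P4(25-26) P5(26-27) P2(27-28) P5(28-29) P2(29-30) P5(30-31) P2(31-32) P5(32-33) P2(33-34) P5(34-35) P5(35-36) P5(36-37) P5(37-38) P5(38-39) P1(39-43) P3(43-47) P1(47-51) P3(51-57)

Derivation:
t=0-3: P1@Q0 runs 3, rem=8, quantum used, demote→Q1. Q0=[P2,P3,P4,P5] Q1=[P1] Q2=[]
t=3-4: P2@Q0 runs 1, rem=10, I/O yield, promote→Q0. Q0=[P3,P4,P5,P2] Q1=[P1] Q2=[]
t=4-7: P3@Q0 runs 3, rem=10, quantum used, demote→Q1. Q0=[P4,P5,P2] Q1=[P1,P3] Q2=[]
t=7-8: P4@Q0 runs 1, rem=6, I/O yield, promote→Q0. Q0=[P5,P2,P4] Q1=[P1,P3] Q2=[]
t=8-9: P5@Q0 runs 1, rem=14, I/O yield, promote→Q0. Q0=[P2,P4,P5] Q1=[P1,P3] Q2=[]
t=9-10: P2@Q0 runs 1, rem=9, I/O yield, promote→Q0. Q0=[P4,P5,P2] Q1=[P1,P3] Q2=[]
t=10-11: P4@Q0 runs 1, rem=5, I/O yield, promote→Q0. Q0=[P5,P2,P4] Q1=[P1,P3] Q2=[]
t=11-12: P5@Q0 runs 1, rem=13, I/O yield, promote→Q0. Q0=[P2,P4,P5] Q1=[P1,P3] Q2=[]
t=12-13: P2@Q0 runs 1, rem=8, I/O yield, promote→Q0. Q0=[P4,P5,P2] Q1=[P1,P3] Q2=[]
t=13-14: P4@Q0 runs 1, rem=4, I/O yield, promote→Q0. Q0=[P5,P2,P4] Q1=[P1,P3] Q2=[]
t=14-15: P5@Q0 runs 1, rem=12, I/O yield, promote→Q0. Q0=[P2,P4,P5] Q1=[P1,P3] Q2=[]
t=15-16: P2@Q0 runs 1, rem=7, I/O yield, promote→Q0. Q0=[P4,P5,P2] Q1=[P1,P3] Q2=[]
t=16-17: P4@Q0 runs 1, rem=3, I/O yield, promote→Q0. Q0=[P5,P2,P4] Q1=[P1,P3] Q2=[]
t=17-18: P5@Q0 runs 1, rem=11, I/O yield, promote→Q0. Q0=[P2,P4,P5] Q1=[P1,P3] Q2=[]
t=18-19: P2@Q0 runs 1, rem=6, I/O yield, promote→Q0. Q0=[P4,P5,P2] Q1=[P1,P3] Q2=[]
t=19-20: P4@Q0 runs 1, rem=2, I/O yield, promote→Q0. Q0=[P5,P2,P4] Q1=[P1,P3] Q2=[]
t=20-21: P5@Q0 runs 1, rem=10, I/O yield, promote→Q0. Q0=[P2,P4,P5] Q1=[P1,P3] Q2=[]
t=21-22: P2@Q0 runs 1, rem=5, I/O yield, promote→Q0. Q0=[P4,P5,P2] Q1=[P1,P3] Q2=[]
t=22-23: P4@Q0 runs 1, rem=1, I/O yield, promote→Q0. Q0=[P5,P2,P4] Q1=[P1,P3] Q2=[]
t=23-24: P5@Q0 runs 1, rem=9, I/O yield, promote→Q0. Q0=[P2,P4,P5] Q1=[P1,P3] Q2=[]
t=24-25: P2@Q0 runs 1, rem=4, I/O yield, promote→Q0. Q0=[P4,P5,P2] Q1=[P1,P3] Q2=[]
t=25-26: P4@Q0 runs 1, rem=0, completes. Q0=[P5,P2] Q1=[P1,P3] Q2=[]
t=26-27: P5@Q0 runs 1, rem=8, I/O yield, promote→Q0. Q0=[P2,P5] Q1=[P1,P3] Q2=[]
t=27-28: P2@Q0 runs 1, rem=3, I/O yield, promote→Q0. Q0=[P5,P2] Q1=[P1,P3] Q2=[]
t=28-29: P5@Q0 runs 1, rem=7, I/O yield, promote→Q0. Q0=[P2,P5] Q1=[P1,P3] Q2=[]
t=29-30: P2@Q0 runs 1, rem=2, I/O yield, promote→Q0. Q0=[P5,P2] Q1=[P1,P3] Q2=[]
t=30-31: P5@Q0 runs 1, rem=6, I/O yield, promote→Q0. Q0=[P2,P5] Q1=[P1,P3] Q2=[]
t=31-32: P2@Q0 runs 1, rem=1, I/O yield, promote→Q0. Q0=[P5,P2] Q1=[P1,P3] Q2=[]
t=32-33: P5@Q0 runs 1, rem=5, I/O yield, promote→Q0. Q0=[P2,P5] Q1=[P1,P3] Q2=[]
t=33-34: P2@Q0 runs 1, rem=0, completes. Q0=[P5] Q1=[P1,P3] Q2=[]
t=34-35: P5@Q0 runs 1, rem=4, I/O yield, promote→Q0. Q0=[P5] Q1=[P1,P3] Q2=[]
t=35-36: P5@Q0 runs 1, rem=3, I/O yield, promote→Q0. Q0=[P5] Q1=[P1,P3] Q2=[]
t=36-37: P5@Q0 runs 1, rem=2, I/O yield, promote→Q0. Q0=[P5] Q1=[P1,P3] Q2=[]
t=37-38: P5@Q0 runs 1, rem=1, I/O yield, promote→Q0. Q0=[P5] Q1=[P1,P3] Q2=[]
t=38-39: P5@Q0 runs 1, rem=0, completes. Q0=[] Q1=[P1,P3] Q2=[]
t=39-43: P1@Q1 runs 4, rem=4, quantum used, demote→Q2. Q0=[] Q1=[P3] Q2=[P1]
t=43-47: P3@Q1 runs 4, rem=6, quantum used, demote→Q2. Q0=[] Q1=[] Q2=[P1,P3]
t=47-51: P1@Q2 runs 4, rem=0, completes. Q0=[] Q1=[] Q2=[P3]
t=51-57: P3@Q2 runs 6, rem=0, completes. Q0=[] Q1=[] Q2=[]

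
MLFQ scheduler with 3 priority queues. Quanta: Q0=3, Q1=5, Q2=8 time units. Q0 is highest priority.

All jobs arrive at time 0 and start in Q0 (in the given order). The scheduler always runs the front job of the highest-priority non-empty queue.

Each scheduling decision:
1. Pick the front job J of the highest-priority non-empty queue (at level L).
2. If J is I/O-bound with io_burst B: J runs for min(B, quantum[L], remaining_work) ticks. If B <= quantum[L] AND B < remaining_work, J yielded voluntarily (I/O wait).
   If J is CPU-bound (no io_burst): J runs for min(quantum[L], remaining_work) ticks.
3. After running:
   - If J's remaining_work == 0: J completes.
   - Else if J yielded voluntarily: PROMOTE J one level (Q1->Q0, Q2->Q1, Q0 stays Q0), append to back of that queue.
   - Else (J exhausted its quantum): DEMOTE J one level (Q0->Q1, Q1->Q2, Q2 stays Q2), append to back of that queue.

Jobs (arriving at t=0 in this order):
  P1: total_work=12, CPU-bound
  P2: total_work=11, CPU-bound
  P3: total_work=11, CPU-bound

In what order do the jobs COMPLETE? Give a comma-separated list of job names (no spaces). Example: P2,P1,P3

Answer: P1,P2,P3

Derivation:
t=0-3: P1@Q0 runs 3, rem=9, quantum used, demote→Q1. Q0=[P2,P3] Q1=[P1] Q2=[]
t=3-6: P2@Q0 runs 3, rem=8, quantum used, demote→Q1. Q0=[P3] Q1=[P1,P2] Q2=[]
t=6-9: P3@Q0 runs 3, rem=8, quantum used, demote→Q1. Q0=[] Q1=[P1,P2,P3] Q2=[]
t=9-14: P1@Q1 runs 5, rem=4, quantum used, demote→Q2. Q0=[] Q1=[P2,P3] Q2=[P1]
t=14-19: P2@Q1 runs 5, rem=3, quantum used, demote→Q2. Q0=[] Q1=[P3] Q2=[P1,P2]
t=19-24: P3@Q1 runs 5, rem=3, quantum used, demote→Q2. Q0=[] Q1=[] Q2=[P1,P2,P3]
t=24-28: P1@Q2 runs 4, rem=0, completes. Q0=[] Q1=[] Q2=[P2,P3]
t=28-31: P2@Q2 runs 3, rem=0, completes. Q0=[] Q1=[] Q2=[P3]
t=31-34: P3@Q2 runs 3, rem=0, completes. Q0=[] Q1=[] Q2=[]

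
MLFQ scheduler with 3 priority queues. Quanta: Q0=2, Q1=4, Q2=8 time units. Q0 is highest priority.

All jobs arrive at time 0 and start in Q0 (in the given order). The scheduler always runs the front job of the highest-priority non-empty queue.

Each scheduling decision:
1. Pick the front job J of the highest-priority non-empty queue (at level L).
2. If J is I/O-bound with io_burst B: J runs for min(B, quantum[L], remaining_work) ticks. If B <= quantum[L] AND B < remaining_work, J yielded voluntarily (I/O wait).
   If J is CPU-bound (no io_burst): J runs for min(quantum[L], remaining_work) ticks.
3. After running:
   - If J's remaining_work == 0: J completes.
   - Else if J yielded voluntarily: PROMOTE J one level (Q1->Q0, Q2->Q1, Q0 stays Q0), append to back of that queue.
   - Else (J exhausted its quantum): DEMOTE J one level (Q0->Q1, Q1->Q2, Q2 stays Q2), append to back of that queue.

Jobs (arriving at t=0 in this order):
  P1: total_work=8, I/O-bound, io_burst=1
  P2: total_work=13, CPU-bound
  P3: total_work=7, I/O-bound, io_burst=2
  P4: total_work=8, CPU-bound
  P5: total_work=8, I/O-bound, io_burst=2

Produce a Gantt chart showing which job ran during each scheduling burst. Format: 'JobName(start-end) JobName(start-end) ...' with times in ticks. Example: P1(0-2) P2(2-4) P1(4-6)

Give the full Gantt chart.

Answer: P1(0-1) P2(1-3) P3(3-5) P4(5-7) P5(7-9) P1(9-10) P3(10-12) P5(12-14) P1(14-15) P3(15-17) P5(17-19) P1(19-20) P3(20-21) P5(21-23) P1(23-24) P1(24-25) P1(25-26) P1(26-27) P2(27-31) P4(31-35) P2(35-42) P4(42-44)

Derivation:
t=0-1: P1@Q0 runs 1, rem=7, I/O yield, promote→Q0. Q0=[P2,P3,P4,P5,P1] Q1=[] Q2=[]
t=1-3: P2@Q0 runs 2, rem=11, quantum used, demote→Q1. Q0=[P3,P4,P5,P1] Q1=[P2] Q2=[]
t=3-5: P3@Q0 runs 2, rem=5, I/O yield, promote→Q0. Q0=[P4,P5,P1,P3] Q1=[P2] Q2=[]
t=5-7: P4@Q0 runs 2, rem=6, quantum used, demote→Q1. Q0=[P5,P1,P3] Q1=[P2,P4] Q2=[]
t=7-9: P5@Q0 runs 2, rem=6, I/O yield, promote→Q0. Q0=[P1,P3,P5] Q1=[P2,P4] Q2=[]
t=9-10: P1@Q0 runs 1, rem=6, I/O yield, promote→Q0. Q0=[P3,P5,P1] Q1=[P2,P4] Q2=[]
t=10-12: P3@Q0 runs 2, rem=3, I/O yield, promote→Q0. Q0=[P5,P1,P3] Q1=[P2,P4] Q2=[]
t=12-14: P5@Q0 runs 2, rem=4, I/O yield, promote→Q0. Q0=[P1,P3,P5] Q1=[P2,P4] Q2=[]
t=14-15: P1@Q0 runs 1, rem=5, I/O yield, promote→Q0. Q0=[P3,P5,P1] Q1=[P2,P4] Q2=[]
t=15-17: P3@Q0 runs 2, rem=1, I/O yield, promote→Q0. Q0=[P5,P1,P3] Q1=[P2,P4] Q2=[]
t=17-19: P5@Q0 runs 2, rem=2, I/O yield, promote→Q0. Q0=[P1,P3,P5] Q1=[P2,P4] Q2=[]
t=19-20: P1@Q0 runs 1, rem=4, I/O yield, promote→Q0. Q0=[P3,P5,P1] Q1=[P2,P4] Q2=[]
t=20-21: P3@Q0 runs 1, rem=0, completes. Q0=[P5,P1] Q1=[P2,P4] Q2=[]
t=21-23: P5@Q0 runs 2, rem=0, completes. Q0=[P1] Q1=[P2,P4] Q2=[]
t=23-24: P1@Q0 runs 1, rem=3, I/O yield, promote→Q0. Q0=[P1] Q1=[P2,P4] Q2=[]
t=24-25: P1@Q0 runs 1, rem=2, I/O yield, promote→Q0. Q0=[P1] Q1=[P2,P4] Q2=[]
t=25-26: P1@Q0 runs 1, rem=1, I/O yield, promote→Q0. Q0=[P1] Q1=[P2,P4] Q2=[]
t=26-27: P1@Q0 runs 1, rem=0, completes. Q0=[] Q1=[P2,P4] Q2=[]
t=27-31: P2@Q1 runs 4, rem=7, quantum used, demote→Q2. Q0=[] Q1=[P4] Q2=[P2]
t=31-35: P4@Q1 runs 4, rem=2, quantum used, demote→Q2. Q0=[] Q1=[] Q2=[P2,P4]
t=35-42: P2@Q2 runs 7, rem=0, completes. Q0=[] Q1=[] Q2=[P4]
t=42-44: P4@Q2 runs 2, rem=0, completes. Q0=[] Q1=[] Q2=[]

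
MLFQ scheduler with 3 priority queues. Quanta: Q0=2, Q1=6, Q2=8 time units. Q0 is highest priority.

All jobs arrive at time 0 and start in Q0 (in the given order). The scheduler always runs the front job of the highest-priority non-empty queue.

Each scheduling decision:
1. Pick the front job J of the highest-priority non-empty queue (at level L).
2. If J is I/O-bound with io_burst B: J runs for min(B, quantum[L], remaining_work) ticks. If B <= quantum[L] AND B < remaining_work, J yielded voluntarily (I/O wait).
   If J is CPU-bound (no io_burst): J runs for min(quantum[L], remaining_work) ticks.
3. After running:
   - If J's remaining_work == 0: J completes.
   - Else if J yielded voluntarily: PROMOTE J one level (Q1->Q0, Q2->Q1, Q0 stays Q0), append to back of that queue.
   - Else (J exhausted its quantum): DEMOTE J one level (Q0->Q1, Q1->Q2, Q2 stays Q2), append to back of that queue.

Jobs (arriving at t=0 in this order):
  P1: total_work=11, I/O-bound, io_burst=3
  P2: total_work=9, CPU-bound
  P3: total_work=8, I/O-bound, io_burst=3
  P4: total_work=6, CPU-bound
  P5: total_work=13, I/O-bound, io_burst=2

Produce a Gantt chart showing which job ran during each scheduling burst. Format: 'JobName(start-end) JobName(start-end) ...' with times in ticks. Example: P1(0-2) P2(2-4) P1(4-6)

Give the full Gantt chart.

t=0-2: P1@Q0 runs 2, rem=9, quantum used, demote→Q1. Q0=[P2,P3,P4,P5] Q1=[P1] Q2=[]
t=2-4: P2@Q0 runs 2, rem=7, quantum used, demote→Q1. Q0=[P3,P4,P5] Q1=[P1,P2] Q2=[]
t=4-6: P3@Q0 runs 2, rem=6, quantum used, demote→Q1. Q0=[P4,P5] Q1=[P1,P2,P3] Q2=[]
t=6-8: P4@Q0 runs 2, rem=4, quantum used, demote→Q1. Q0=[P5] Q1=[P1,P2,P3,P4] Q2=[]
t=8-10: P5@Q0 runs 2, rem=11, I/O yield, promote→Q0. Q0=[P5] Q1=[P1,P2,P3,P4] Q2=[]
t=10-12: P5@Q0 runs 2, rem=9, I/O yield, promote→Q0. Q0=[P5] Q1=[P1,P2,P3,P4] Q2=[]
t=12-14: P5@Q0 runs 2, rem=7, I/O yield, promote→Q0. Q0=[P5] Q1=[P1,P2,P3,P4] Q2=[]
t=14-16: P5@Q0 runs 2, rem=5, I/O yield, promote→Q0. Q0=[P5] Q1=[P1,P2,P3,P4] Q2=[]
t=16-18: P5@Q0 runs 2, rem=3, I/O yield, promote→Q0. Q0=[P5] Q1=[P1,P2,P3,P4] Q2=[]
t=18-20: P5@Q0 runs 2, rem=1, I/O yield, promote→Q0. Q0=[P5] Q1=[P1,P2,P3,P4] Q2=[]
t=20-21: P5@Q0 runs 1, rem=0, completes. Q0=[] Q1=[P1,P2,P3,P4] Q2=[]
t=21-24: P1@Q1 runs 3, rem=6, I/O yield, promote→Q0. Q0=[P1] Q1=[P2,P3,P4] Q2=[]
t=24-26: P1@Q0 runs 2, rem=4, quantum used, demote→Q1. Q0=[] Q1=[P2,P3,P4,P1] Q2=[]
t=26-32: P2@Q1 runs 6, rem=1, quantum used, demote→Q2. Q0=[] Q1=[P3,P4,P1] Q2=[P2]
t=32-35: P3@Q1 runs 3, rem=3, I/O yield, promote→Q0. Q0=[P3] Q1=[P4,P1] Q2=[P2]
t=35-37: P3@Q0 runs 2, rem=1, quantum used, demote→Q1. Q0=[] Q1=[P4,P1,P3] Q2=[P2]
t=37-41: P4@Q1 runs 4, rem=0, completes. Q0=[] Q1=[P1,P3] Q2=[P2]
t=41-44: P1@Q1 runs 3, rem=1, I/O yield, promote→Q0. Q0=[P1] Q1=[P3] Q2=[P2]
t=44-45: P1@Q0 runs 1, rem=0, completes. Q0=[] Q1=[P3] Q2=[P2]
t=45-46: P3@Q1 runs 1, rem=0, completes. Q0=[] Q1=[] Q2=[P2]
t=46-47: P2@Q2 runs 1, rem=0, completes. Q0=[] Q1=[] Q2=[]

Answer: P1(0-2) P2(2-4) P3(4-6) P4(6-8) P5(8-10) P5(10-12) P5(12-14) P5(14-16) P5(16-18) P5(18-20) P5(20-21) P1(21-24) P1(24-26) P2(26-32) P3(32-35) P3(35-37) P4(37-41) P1(41-44) P1(44-45) P3(45-46) P2(46-47)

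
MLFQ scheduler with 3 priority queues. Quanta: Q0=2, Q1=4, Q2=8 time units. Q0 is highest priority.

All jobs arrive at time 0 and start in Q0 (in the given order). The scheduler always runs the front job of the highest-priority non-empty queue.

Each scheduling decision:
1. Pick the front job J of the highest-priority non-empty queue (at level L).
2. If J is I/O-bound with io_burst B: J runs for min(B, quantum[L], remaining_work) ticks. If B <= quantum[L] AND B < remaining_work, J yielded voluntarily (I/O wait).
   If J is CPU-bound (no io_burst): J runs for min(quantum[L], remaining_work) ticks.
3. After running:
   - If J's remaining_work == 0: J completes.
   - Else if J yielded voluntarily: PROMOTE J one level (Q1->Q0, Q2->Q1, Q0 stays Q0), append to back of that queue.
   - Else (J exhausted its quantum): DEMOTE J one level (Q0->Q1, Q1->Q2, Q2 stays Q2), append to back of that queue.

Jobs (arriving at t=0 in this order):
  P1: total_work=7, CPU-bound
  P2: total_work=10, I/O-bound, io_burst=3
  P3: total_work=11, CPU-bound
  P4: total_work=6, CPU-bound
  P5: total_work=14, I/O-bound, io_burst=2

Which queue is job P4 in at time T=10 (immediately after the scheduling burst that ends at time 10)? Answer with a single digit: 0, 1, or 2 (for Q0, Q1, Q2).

t=0-2: P1@Q0 runs 2, rem=5, quantum used, demote→Q1. Q0=[P2,P3,P4,P5] Q1=[P1] Q2=[]
t=2-4: P2@Q0 runs 2, rem=8, quantum used, demote→Q1. Q0=[P3,P4,P5] Q1=[P1,P2] Q2=[]
t=4-6: P3@Q0 runs 2, rem=9, quantum used, demote→Q1. Q0=[P4,P5] Q1=[P1,P2,P3] Q2=[]
t=6-8: P4@Q0 runs 2, rem=4, quantum used, demote→Q1. Q0=[P5] Q1=[P1,P2,P3,P4] Q2=[]
t=8-10: P5@Q0 runs 2, rem=12, I/O yield, promote→Q0. Q0=[P5] Q1=[P1,P2,P3,P4] Q2=[]
t=10-12: P5@Q0 runs 2, rem=10, I/O yield, promote→Q0. Q0=[P5] Q1=[P1,P2,P3,P4] Q2=[]
t=12-14: P5@Q0 runs 2, rem=8, I/O yield, promote→Q0. Q0=[P5] Q1=[P1,P2,P3,P4] Q2=[]
t=14-16: P5@Q0 runs 2, rem=6, I/O yield, promote→Q0. Q0=[P5] Q1=[P1,P2,P3,P4] Q2=[]
t=16-18: P5@Q0 runs 2, rem=4, I/O yield, promote→Q0. Q0=[P5] Q1=[P1,P2,P3,P4] Q2=[]
t=18-20: P5@Q0 runs 2, rem=2, I/O yield, promote→Q0. Q0=[P5] Q1=[P1,P2,P3,P4] Q2=[]
t=20-22: P5@Q0 runs 2, rem=0, completes. Q0=[] Q1=[P1,P2,P3,P4] Q2=[]
t=22-26: P1@Q1 runs 4, rem=1, quantum used, demote→Q2. Q0=[] Q1=[P2,P3,P4] Q2=[P1]
t=26-29: P2@Q1 runs 3, rem=5, I/O yield, promote→Q0. Q0=[P2] Q1=[P3,P4] Q2=[P1]
t=29-31: P2@Q0 runs 2, rem=3, quantum used, demote→Q1. Q0=[] Q1=[P3,P4,P2] Q2=[P1]
t=31-35: P3@Q1 runs 4, rem=5, quantum used, demote→Q2. Q0=[] Q1=[P4,P2] Q2=[P1,P3]
t=35-39: P4@Q1 runs 4, rem=0, completes. Q0=[] Q1=[P2] Q2=[P1,P3]
t=39-42: P2@Q1 runs 3, rem=0, completes. Q0=[] Q1=[] Q2=[P1,P3]
t=42-43: P1@Q2 runs 1, rem=0, completes. Q0=[] Q1=[] Q2=[P3]
t=43-48: P3@Q2 runs 5, rem=0, completes. Q0=[] Q1=[] Q2=[]

Answer: 1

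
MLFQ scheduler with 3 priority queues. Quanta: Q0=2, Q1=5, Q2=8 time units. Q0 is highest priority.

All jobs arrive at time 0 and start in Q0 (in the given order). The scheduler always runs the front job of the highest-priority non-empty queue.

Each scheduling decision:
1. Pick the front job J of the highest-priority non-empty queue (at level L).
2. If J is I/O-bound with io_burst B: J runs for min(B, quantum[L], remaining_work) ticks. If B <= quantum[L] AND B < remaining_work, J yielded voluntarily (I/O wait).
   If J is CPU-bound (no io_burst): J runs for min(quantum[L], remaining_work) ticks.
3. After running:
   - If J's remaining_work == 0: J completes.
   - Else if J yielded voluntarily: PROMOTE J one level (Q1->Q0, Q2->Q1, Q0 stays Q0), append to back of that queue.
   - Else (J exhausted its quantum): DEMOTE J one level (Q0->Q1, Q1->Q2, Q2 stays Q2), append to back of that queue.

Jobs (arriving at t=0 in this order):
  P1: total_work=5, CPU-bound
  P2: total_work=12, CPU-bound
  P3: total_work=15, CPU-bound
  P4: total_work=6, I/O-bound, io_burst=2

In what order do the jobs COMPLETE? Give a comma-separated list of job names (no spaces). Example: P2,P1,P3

t=0-2: P1@Q0 runs 2, rem=3, quantum used, demote→Q1. Q0=[P2,P3,P4] Q1=[P1] Q2=[]
t=2-4: P2@Q0 runs 2, rem=10, quantum used, demote→Q1. Q0=[P3,P4] Q1=[P1,P2] Q2=[]
t=4-6: P3@Q0 runs 2, rem=13, quantum used, demote→Q1. Q0=[P4] Q1=[P1,P2,P3] Q2=[]
t=6-8: P4@Q0 runs 2, rem=4, I/O yield, promote→Q0. Q0=[P4] Q1=[P1,P2,P3] Q2=[]
t=8-10: P4@Q0 runs 2, rem=2, I/O yield, promote→Q0. Q0=[P4] Q1=[P1,P2,P3] Q2=[]
t=10-12: P4@Q0 runs 2, rem=0, completes. Q0=[] Q1=[P1,P2,P3] Q2=[]
t=12-15: P1@Q1 runs 3, rem=0, completes. Q0=[] Q1=[P2,P3] Q2=[]
t=15-20: P2@Q1 runs 5, rem=5, quantum used, demote→Q2. Q0=[] Q1=[P3] Q2=[P2]
t=20-25: P3@Q1 runs 5, rem=8, quantum used, demote→Q2. Q0=[] Q1=[] Q2=[P2,P3]
t=25-30: P2@Q2 runs 5, rem=0, completes. Q0=[] Q1=[] Q2=[P3]
t=30-38: P3@Q2 runs 8, rem=0, completes. Q0=[] Q1=[] Q2=[]

Answer: P4,P1,P2,P3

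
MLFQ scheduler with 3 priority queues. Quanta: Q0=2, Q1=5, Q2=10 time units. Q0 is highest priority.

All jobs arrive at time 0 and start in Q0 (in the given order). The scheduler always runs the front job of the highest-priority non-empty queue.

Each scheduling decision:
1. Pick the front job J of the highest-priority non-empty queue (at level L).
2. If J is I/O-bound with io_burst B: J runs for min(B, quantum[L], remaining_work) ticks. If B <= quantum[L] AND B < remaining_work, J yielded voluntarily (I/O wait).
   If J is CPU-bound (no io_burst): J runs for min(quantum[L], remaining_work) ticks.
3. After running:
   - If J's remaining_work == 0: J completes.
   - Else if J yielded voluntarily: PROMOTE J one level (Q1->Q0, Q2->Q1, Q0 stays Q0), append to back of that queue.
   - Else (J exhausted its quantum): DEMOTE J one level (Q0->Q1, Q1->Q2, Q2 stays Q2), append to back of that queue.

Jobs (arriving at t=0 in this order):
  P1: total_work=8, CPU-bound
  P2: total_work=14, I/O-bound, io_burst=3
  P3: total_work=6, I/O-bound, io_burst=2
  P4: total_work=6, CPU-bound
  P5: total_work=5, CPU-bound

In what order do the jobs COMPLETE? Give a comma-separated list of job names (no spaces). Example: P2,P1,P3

Answer: P3,P4,P5,P2,P1

Derivation:
t=0-2: P1@Q0 runs 2, rem=6, quantum used, demote→Q1. Q0=[P2,P3,P4,P5] Q1=[P1] Q2=[]
t=2-4: P2@Q0 runs 2, rem=12, quantum used, demote→Q1. Q0=[P3,P4,P5] Q1=[P1,P2] Q2=[]
t=4-6: P3@Q0 runs 2, rem=4, I/O yield, promote→Q0. Q0=[P4,P5,P3] Q1=[P1,P2] Q2=[]
t=6-8: P4@Q0 runs 2, rem=4, quantum used, demote→Q1. Q0=[P5,P3] Q1=[P1,P2,P4] Q2=[]
t=8-10: P5@Q0 runs 2, rem=3, quantum used, demote→Q1. Q0=[P3] Q1=[P1,P2,P4,P5] Q2=[]
t=10-12: P3@Q0 runs 2, rem=2, I/O yield, promote→Q0. Q0=[P3] Q1=[P1,P2,P4,P5] Q2=[]
t=12-14: P3@Q0 runs 2, rem=0, completes. Q0=[] Q1=[P1,P2,P4,P5] Q2=[]
t=14-19: P1@Q1 runs 5, rem=1, quantum used, demote→Q2. Q0=[] Q1=[P2,P4,P5] Q2=[P1]
t=19-22: P2@Q1 runs 3, rem=9, I/O yield, promote→Q0. Q0=[P2] Q1=[P4,P5] Q2=[P1]
t=22-24: P2@Q0 runs 2, rem=7, quantum used, demote→Q1. Q0=[] Q1=[P4,P5,P2] Q2=[P1]
t=24-28: P4@Q1 runs 4, rem=0, completes. Q0=[] Q1=[P5,P2] Q2=[P1]
t=28-31: P5@Q1 runs 3, rem=0, completes. Q0=[] Q1=[P2] Q2=[P1]
t=31-34: P2@Q1 runs 3, rem=4, I/O yield, promote→Q0. Q0=[P2] Q1=[] Q2=[P1]
t=34-36: P2@Q0 runs 2, rem=2, quantum used, demote→Q1. Q0=[] Q1=[P2] Q2=[P1]
t=36-38: P2@Q1 runs 2, rem=0, completes. Q0=[] Q1=[] Q2=[P1]
t=38-39: P1@Q2 runs 1, rem=0, completes. Q0=[] Q1=[] Q2=[]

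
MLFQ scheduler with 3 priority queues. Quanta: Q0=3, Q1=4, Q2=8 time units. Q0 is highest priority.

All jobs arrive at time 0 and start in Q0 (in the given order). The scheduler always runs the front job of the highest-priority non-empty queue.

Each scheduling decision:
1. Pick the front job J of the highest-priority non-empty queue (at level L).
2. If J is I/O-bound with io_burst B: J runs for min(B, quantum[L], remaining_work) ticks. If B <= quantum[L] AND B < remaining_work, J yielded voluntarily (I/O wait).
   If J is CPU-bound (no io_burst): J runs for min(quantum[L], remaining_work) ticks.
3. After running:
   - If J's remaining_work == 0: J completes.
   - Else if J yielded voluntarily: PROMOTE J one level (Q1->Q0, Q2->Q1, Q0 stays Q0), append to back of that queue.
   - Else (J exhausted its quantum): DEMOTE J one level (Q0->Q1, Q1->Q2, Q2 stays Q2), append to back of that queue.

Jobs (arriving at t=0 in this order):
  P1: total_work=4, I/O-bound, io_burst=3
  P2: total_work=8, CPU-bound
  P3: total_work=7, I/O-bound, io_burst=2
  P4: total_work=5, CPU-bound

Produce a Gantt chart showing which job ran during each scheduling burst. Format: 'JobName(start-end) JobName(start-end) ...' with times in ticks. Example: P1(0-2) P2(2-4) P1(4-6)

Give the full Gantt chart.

Answer: P1(0-3) P2(3-6) P3(6-8) P4(8-11) P1(11-12) P3(12-14) P3(14-16) P3(16-17) P2(17-21) P4(21-23) P2(23-24)

Derivation:
t=0-3: P1@Q0 runs 3, rem=1, I/O yield, promote→Q0. Q0=[P2,P3,P4,P1] Q1=[] Q2=[]
t=3-6: P2@Q0 runs 3, rem=5, quantum used, demote→Q1. Q0=[P3,P4,P1] Q1=[P2] Q2=[]
t=6-8: P3@Q0 runs 2, rem=5, I/O yield, promote→Q0. Q0=[P4,P1,P3] Q1=[P2] Q2=[]
t=8-11: P4@Q0 runs 3, rem=2, quantum used, demote→Q1. Q0=[P1,P3] Q1=[P2,P4] Q2=[]
t=11-12: P1@Q0 runs 1, rem=0, completes. Q0=[P3] Q1=[P2,P4] Q2=[]
t=12-14: P3@Q0 runs 2, rem=3, I/O yield, promote→Q0. Q0=[P3] Q1=[P2,P4] Q2=[]
t=14-16: P3@Q0 runs 2, rem=1, I/O yield, promote→Q0. Q0=[P3] Q1=[P2,P4] Q2=[]
t=16-17: P3@Q0 runs 1, rem=0, completes. Q0=[] Q1=[P2,P4] Q2=[]
t=17-21: P2@Q1 runs 4, rem=1, quantum used, demote→Q2. Q0=[] Q1=[P4] Q2=[P2]
t=21-23: P4@Q1 runs 2, rem=0, completes. Q0=[] Q1=[] Q2=[P2]
t=23-24: P2@Q2 runs 1, rem=0, completes. Q0=[] Q1=[] Q2=[]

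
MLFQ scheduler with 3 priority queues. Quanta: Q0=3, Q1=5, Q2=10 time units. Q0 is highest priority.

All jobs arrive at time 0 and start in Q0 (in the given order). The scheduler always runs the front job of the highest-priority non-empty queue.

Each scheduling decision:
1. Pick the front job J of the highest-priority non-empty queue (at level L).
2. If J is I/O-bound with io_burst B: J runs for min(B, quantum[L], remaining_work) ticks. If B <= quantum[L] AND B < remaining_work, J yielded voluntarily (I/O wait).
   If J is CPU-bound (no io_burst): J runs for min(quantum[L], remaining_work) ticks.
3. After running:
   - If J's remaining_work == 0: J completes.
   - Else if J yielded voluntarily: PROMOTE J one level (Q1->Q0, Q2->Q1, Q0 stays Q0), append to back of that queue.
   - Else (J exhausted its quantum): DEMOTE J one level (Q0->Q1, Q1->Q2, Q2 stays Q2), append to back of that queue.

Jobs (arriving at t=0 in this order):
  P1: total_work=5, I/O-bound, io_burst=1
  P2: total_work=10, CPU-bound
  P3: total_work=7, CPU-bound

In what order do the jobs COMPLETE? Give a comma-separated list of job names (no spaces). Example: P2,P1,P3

Answer: P1,P3,P2

Derivation:
t=0-1: P1@Q0 runs 1, rem=4, I/O yield, promote→Q0. Q0=[P2,P3,P1] Q1=[] Q2=[]
t=1-4: P2@Q0 runs 3, rem=7, quantum used, demote→Q1. Q0=[P3,P1] Q1=[P2] Q2=[]
t=4-7: P3@Q0 runs 3, rem=4, quantum used, demote→Q1. Q0=[P1] Q1=[P2,P3] Q2=[]
t=7-8: P1@Q0 runs 1, rem=3, I/O yield, promote→Q0. Q0=[P1] Q1=[P2,P3] Q2=[]
t=8-9: P1@Q0 runs 1, rem=2, I/O yield, promote→Q0. Q0=[P1] Q1=[P2,P3] Q2=[]
t=9-10: P1@Q0 runs 1, rem=1, I/O yield, promote→Q0. Q0=[P1] Q1=[P2,P3] Q2=[]
t=10-11: P1@Q0 runs 1, rem=0, completes. Q0=[] Q1=[P2,P3] Q2=[]
t=11-16: P2@Q1 runs 5, rem=2, quantum used, demote→Q2. Q0=[] Q1=[P3] Q2=[P2]
t=16-20: P3@Q1 runs 4, rem=0, completes. Q0=[] Q1=[] Q2=[P2]
t=20-22: P2@Q2 runs 2, rem=0, completes. Q0=[] Q1=[] Q2=[]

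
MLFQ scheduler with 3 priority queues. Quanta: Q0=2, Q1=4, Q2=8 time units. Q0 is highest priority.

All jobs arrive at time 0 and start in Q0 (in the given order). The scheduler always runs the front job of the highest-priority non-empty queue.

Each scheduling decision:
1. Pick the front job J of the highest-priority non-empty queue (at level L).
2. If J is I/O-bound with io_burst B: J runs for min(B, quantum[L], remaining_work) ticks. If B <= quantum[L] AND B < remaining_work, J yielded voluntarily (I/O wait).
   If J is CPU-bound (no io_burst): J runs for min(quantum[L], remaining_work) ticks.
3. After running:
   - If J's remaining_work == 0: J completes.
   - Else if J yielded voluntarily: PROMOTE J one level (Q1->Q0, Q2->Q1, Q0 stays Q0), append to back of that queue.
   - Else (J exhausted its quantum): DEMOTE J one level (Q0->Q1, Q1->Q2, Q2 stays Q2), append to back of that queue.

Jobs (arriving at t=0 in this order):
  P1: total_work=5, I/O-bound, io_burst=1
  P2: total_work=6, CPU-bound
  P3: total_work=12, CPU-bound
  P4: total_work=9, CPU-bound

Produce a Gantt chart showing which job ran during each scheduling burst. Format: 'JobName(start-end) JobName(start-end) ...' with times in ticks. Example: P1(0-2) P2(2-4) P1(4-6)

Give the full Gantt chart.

t=0-1: P1@Q0 runs 1, rem=4, I/O yield, promote→Q0. Q0=[P2,P3,P4,P1] Q1=[] Q2=[]
t=1-3: P2@Q0 runs 2, rem=4, quantum used, demote→Q1. Q0=[P3,P4,P1] Q1=[P2] Q2=[]
t=3-5: P3@Q0 runs 2, rem=10, quantum used, demote→Q1. Q0=[P4,P1] Q1=[P2,P3] Q2=[]
t=5-7: P4@Q0 runs 2, rem=7, quantum used, demote→Q1. Q0=[P1] Q1=[P2,P3,P4] Q2=[]
t=7-8: P1@Q0 runs 1, rem=3, I/O yield, promote→Q0. Q0=[P1] Q1=[P2,P3,P4] Q2=[]
t=8-9: P1@Q0 runs 1, rem=2, I/O yield, promote→Q0. Q0=[P1] Q1=[P2,P3,P4] Q2=[]
t=9-10: P1@Q0 runs 1, rem=1, I/O yield, promote→Q0. Q0=[P1] Q1=[P2,P3,P4] Q2=[]
t=10-11: P1@Q0 runs 1, rem=0, completes. Q0=[] Q1=[P2,P3,P4] Q2=[]
t=11-15: P2@Q1 runs 4, rem=0, completes. Q0=[] Q1=[P3,P4] Q2=[]
t=15-19: P3@Q1 runs 4, rem=6, quantum used, demote→Q2. Q0=[] Q1=[P4] Q2=[P3]
t=19-23: P4@Q1 runs 4, rem=3, quantum used, demote→Q2. Q0=[] Q1=[] Q2=[P3,P4]
t=23-29: P3@Q2 runs 6, rem=0, completes. Q0=[] Q1=[] Q2=[P4]
t=29-32: P4@Q2 runs 3, rem=0, completes. Q0=[] Q1=[] Q2=[]

Answer: P1(0-1) P2(1-3) P3(3-5) P4(5-7) P1(7-8) P1(8-9) P1(9-10) P1(10-11) P2(11-15) P3(15-19) P4(19-23) P3(23-29) P4(29-32)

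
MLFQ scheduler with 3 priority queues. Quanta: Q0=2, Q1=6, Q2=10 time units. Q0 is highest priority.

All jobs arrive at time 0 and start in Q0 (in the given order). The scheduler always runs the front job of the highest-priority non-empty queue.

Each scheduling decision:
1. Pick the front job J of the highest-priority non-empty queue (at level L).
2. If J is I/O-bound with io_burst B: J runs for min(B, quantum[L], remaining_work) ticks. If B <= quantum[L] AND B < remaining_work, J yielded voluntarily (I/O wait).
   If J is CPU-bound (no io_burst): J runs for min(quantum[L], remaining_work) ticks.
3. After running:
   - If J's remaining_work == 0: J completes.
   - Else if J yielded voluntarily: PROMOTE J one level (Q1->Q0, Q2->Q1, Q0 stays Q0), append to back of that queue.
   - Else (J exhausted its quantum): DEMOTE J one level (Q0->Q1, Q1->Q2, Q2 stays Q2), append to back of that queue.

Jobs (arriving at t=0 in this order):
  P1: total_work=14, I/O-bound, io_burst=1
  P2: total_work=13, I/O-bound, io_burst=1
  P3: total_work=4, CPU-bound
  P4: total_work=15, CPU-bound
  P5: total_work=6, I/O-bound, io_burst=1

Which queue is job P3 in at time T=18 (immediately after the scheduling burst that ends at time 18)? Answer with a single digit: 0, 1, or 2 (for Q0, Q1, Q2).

Answer: 1

Derivation:
t=0-1: P1@Q0 runs 1, rem=13, I/O yield, promote→Q0. Q0=[P2,P3,P4,P5,P1] Q1=[] Q2=[]
t=1-2: P2@Q0 runs 1, rem=12, I/O yield, promote→Q0. Q0=[P3,P4,P5,P1,P2] Q1=[] Q2=[]
t=2-4: P3@Q0 runs 2, rem=2, quantum used, demote→Q1. Q0=[P4,P5,P1,P2] Q1=[P3] Q2=[]
t=4-6: P4@Q0 runs 2, rem=13, quantum used, demote→Q1. Q0=[P5,P1,P2] Q1=[P3,P4] Q2=[]
t=6-7: P5@Q0 runs 1, rem=5, I/O yield, promote→Q0. Q0=[P1,P2,P5] Q1=[P3,P4] Q2=[]
t=7-8: P1@Q0 runs 1, rem=12, I/O yield, promote→Q0. Q0=[P2,P5,P1] Q1=[P3,P4] Q2=[]
t=8-9: P2@Q0 runs 1, rem=11, I/O yield, promote→Q0. Q0=[P5,P1,P2] Q1=[P3,P4] Q2=[]
t=9-10: P5@Q0 runs 1, rem=4, I/O yield, promote→Q0. Q0=[P1,P2,P5] Q1=[P3,P4] Q2=[]
t=10-11: P1@Q0 runs 1, rem=11, I/O yield, promote→Q0. Q0=[P2,P5,P1] Q1=[P3,P4] Q2=[]
t=11-12: P2@Q0 runs 1, rem=10, I/O yield, promote→Q0. Q0=[P5,P1,P2] Q1=[P3,P4] Q2=[]
t=12-13: P5@Q0 runs 1, rem=3, I/O yield, promote→Q0. Q0=[P1,P2,P5] Q1=[P3,P4] Q2=[]
t=13-14: P1@Q0 runs 1, rem=10, I/O yield, promote→Q0. Q0=[P2,P5,P1] Q1=[P3,P4] Q2=[]
t=14-15: P2@Q0 runs 1, rem=9, I/O yield, promote→Q0. Q0=[P5,P1,P2] Q1=[P3,P4] Q2=[]
t=15-16: P5@Q0 runs 1, rem=2, I/O yield, promote→Q0. Q0=[P1,P2,P5] Q1=[P3,P4] Q2=[]
t=16-17: P1@Q0 runs 1, rem=9, I/O yield, promote→Q0. Q0=[P2,P5,P1] Q1=[P3,P4] Q2=[]
t=17-18: P2@Q0 runs 1, rem=8, I/O yield, promote→Q0. Q0=[P5,P1,P2] Q1=[P3,P4] Q2=[]
t=18-19: P5@Q0 runs 1, rem=1, I/O yield, promote→Q0. Q0=[P1,P2,P5] Q1=[P3,P4] Q2=[]
t=19-20: P1@Q0 runs 1, rem=8, I/O yield, promote→Q0. Q0=[P2,P5,P1] Q1=[P3,P4] Q2=[]
t=20-21: P2@Q0 runs 1, rem=7, I/O yield, promote→Q0. Q0=[P5,P1,P2] Q1=[P3,P4] Q2=[]
t=21-22: P5@Q0 runs 1, rem=0, completes. Q0=[P1,P2] Q1=[P3,P4] Q2=[]
t=22-23: P1@Q0 runs 1, rem=7, I/O yield, promote→Q0. Q0=[P2,P1] Q1=[P3,P4] Q2=[]
t=23-24: P2@Q0 runs 1, rem=6, I/O yield, promote→Q0. Q0=[P1,P2] Q1=[P3,P4] Q2=[]
t=24-25: P1@Q0 runs 1, rem=6, I/O yield, promote→Q0. Q0=[P2,P1] Q1=[P3,P4] Q2=[]
t=25-26: P2@Q0 runs 1, rem=5, I/O yield, promote→Q0. Q0=[P1,P2] Q1=[P3,P4] Q2=[]
t=26-27: P1@Q0 runs 1, rem=5, I/O yield, promote→Q0. Q0=[P2,P1] Q1=[P3,P4] Q2=[]
t=27-28: P2@Q0 runs 1, rem=4, I/O yield, promote→Q0. Q0=[P1,P2] Q1=[P3,P4] Q2=[]
t=28-29: P1@Q0 runs 1, rem=4, I/O yield, promote→Q0. Q0=[P2,P1] Q1=[P3,P4] Q2=[]
t=29-30: P2@Q0 runs 1, rem=3, I/O yield, promote→Q0. Q0=[P1,P2] Q1=[P3,P4] Q2=[]
t=30-31: P1@Q0 runs 1, rem=3, I/O yield, promote→Q0. Q0=[P2,P1] Q1=[P3,P4] Q2=[]
t=31-32: P2@Q0 runs 1, rem=2, I/O yield, promote→Q0. Q0=[P1,P2] Q1=[P3,P4] Q2=[]
t=32-33: P1@Q0 runs 1, rem=2, I/O yield, promote→Q0. Q0=[P2,P1] Q1=[P3,P4] Q2=[]
t=33-34: P2@Q0 runs 1, rem=1, I/O yield, promote→Q0. Q0=[P1,P2] Q1=[P3,P4] Q2=[]
t=34-35: P1@Q0 runs 1, rem=1, I/O yield, promote→Q0. Q0=[P2,P1] Q1=[P3,P4] Q2=[]
t=35-36: P2@Q0 runs 1, rem=0, completes. Q0=[P1] Q1=[P3,P4] Q2=[]
t=36-37: P1@Q0 runs 1, rem=0, completes. Q0=[] Q1=[P3,P4] Q2=[]
t=37-39: P3@Q1 runs 2, rem=0, completes. Q0=[] Q1=[P4] Q2=[]
t=39-45: P4@Q1 runs 6, rem=7, quantum used, demote→Q2. Q0=[] Q1=[] Q2=[P4]
t=45-52: P4@Q2 runs 7, rem=0, completes. Q0=[] Q1=[] Q2=[]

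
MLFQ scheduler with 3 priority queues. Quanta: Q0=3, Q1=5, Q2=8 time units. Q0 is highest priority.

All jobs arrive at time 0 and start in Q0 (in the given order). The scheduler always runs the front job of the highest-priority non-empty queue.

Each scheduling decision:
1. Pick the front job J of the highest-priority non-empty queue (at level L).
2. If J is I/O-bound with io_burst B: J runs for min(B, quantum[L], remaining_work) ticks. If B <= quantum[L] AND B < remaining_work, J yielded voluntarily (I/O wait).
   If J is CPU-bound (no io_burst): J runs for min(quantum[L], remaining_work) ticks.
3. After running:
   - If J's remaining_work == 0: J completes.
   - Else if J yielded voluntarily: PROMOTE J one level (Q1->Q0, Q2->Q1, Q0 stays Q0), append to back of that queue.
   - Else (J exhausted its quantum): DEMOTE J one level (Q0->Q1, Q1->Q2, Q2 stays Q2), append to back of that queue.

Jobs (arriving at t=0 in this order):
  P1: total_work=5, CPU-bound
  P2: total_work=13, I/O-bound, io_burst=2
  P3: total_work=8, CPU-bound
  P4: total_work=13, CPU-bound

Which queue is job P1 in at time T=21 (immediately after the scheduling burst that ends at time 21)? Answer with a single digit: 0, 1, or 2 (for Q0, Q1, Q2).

t=0-3: P1@Q0 runs 3, rem=2, quantum used, demote→Q1. Q0=[P2,P3,P4] Q1=[P1] Q2=[]
t=3-5: P2@Q0 runs 2, rem=11, I/O yield, promote→Q0. Q0=[P3,P4,P2] Q1=[P1] Q2=[]
t=5-8: P3@Q0 runs 3, rem=5, quantum used, demote→Q1. Q0=[P4,P2] Q1=[P1,P3] Q2=[]
t=8-11: P4@Q0 runs 3, rem=10, quantum used, demote→Q1. Q0=[P2] Q1=[P1,P3,P4] Q2=[]
t=11-13: P2@Q0 runs 2, rem=9, I/O yield, promote→Q0. Q0=[P2] Q1=[P1,P3,P4] Q2=[]
t=13-15: P2@Q0 runs 2, rem=7, I/O yield, promote→Q0. Q0=[P2] Q1=[P1,P3,P4] Q2=[]
t=15-17: P2@Q0 runs 2, rem=5, I/O yield, promote→Q0. Q0=[P2] Q1=[P1,P3,P4] Q2=[]
t=17-19: P2@Q0 runs 2, rem=3, I/O yield, promote→Q0. Q0=[P2] Q1=[P1,P3,P4] Q2=[]
t=19-21: P2@Q0 runs 2, rem=1, I/O yield, promote→Q0. Q0=[P2] Q1=[P1,P3,P4] Q2=[]
t=21-22: P2@Q0 runs 1, rem=0, completes. Q0=[] Q1=[P1,P3,P4] Q2=[]
t=22-24: P1@Q1 runs 2, rem=0, completes. Q0=[] Q1=[P3,P4] Q2=[]
t=24-29: P3@Q1 runs 5, rem=0, completes. Q0=[] Q1=[P4] Q2=[]
t=29-34: P4@Q1 runs 5, rem=5, quantum used, demote→Q2. Q0=[] Q1=[] Q2=[P4]
t=34-39: P4@Q2 runs 5, rem=0, completes. Q0=[] Q1=[] Q2=[]

Answer: 1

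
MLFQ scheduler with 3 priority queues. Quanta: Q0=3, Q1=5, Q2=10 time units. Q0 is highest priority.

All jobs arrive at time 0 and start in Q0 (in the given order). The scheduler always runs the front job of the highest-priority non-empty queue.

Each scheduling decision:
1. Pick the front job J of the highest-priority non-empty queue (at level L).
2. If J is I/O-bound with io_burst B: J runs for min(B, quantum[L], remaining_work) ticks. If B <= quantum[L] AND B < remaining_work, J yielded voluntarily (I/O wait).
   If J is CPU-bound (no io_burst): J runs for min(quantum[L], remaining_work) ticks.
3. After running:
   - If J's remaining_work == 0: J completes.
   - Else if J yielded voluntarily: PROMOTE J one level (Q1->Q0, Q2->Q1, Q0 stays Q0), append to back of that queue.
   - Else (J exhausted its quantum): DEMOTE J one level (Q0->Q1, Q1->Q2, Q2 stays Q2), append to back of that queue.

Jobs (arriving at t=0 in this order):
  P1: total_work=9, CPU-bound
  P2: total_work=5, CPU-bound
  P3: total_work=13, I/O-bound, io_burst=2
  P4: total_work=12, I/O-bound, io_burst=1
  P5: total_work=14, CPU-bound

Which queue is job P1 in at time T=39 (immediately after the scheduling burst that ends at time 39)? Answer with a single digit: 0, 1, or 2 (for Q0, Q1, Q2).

Answer: 2

Derivation:
t=0-3: P1@Q0 runs 3, rem=6, quantum used, demote→Q1. Q0=[P2,P3,P4,P5] Q1=[P1] Q2=[]
t=3-6: P2@Q0 runs 3, rem=2, quantum used, demote→Q1. Q0=[P3,P4,P5] Q1=[P1,P2] Q2=[]
t=6-8: P3@Q0 runs 2, rem=11, I/O yield, promote→Q0. Q0=[P4,P5,P3] Q1=[P1,P2] Q2=[]
t=8-9: P4@Q0 runs 1, rem=11, I/O yield, promote→Q0. Q0=[P5,P3,P4] Q1=[P1,P2] Q2=[]
t=9-12: P5@Q0 runs 3, rem=11, quantum used, demote→Q1. Q0=[P3,P4] Q1=[P1,P2,P5] Q2=[]
t=12-14: P3@Q0 runs 2, rem=9, I/O yield, promote→Q0. Q0=[P4,P3] Q1=[P1,P2,P5] Q2=[]
t=14-15: P4@Q0 runs 1, rem=10, I/O yield, promote→Q0. Q0=[P3,P4] Q1=[P1,P2,P5] Q2=[]
t=15-17: P3@Q0 runs 2, rem=7, I/O yield, promote→Q0. Q0=[P4,P3] Q1=[P1,P2,P5] Q2=[]
t=17-18: P4@Q0 runs 1, rem=9, I/O yield, promote→Q0. Q0=[P3,P4] Q1=[P1,P2,P5] Q2=[]
t=18-20: P3@Q0 runs 2, rem=5, I/O yield, promote→Q0. Q0=[P4,P3] Q1=[P1,P2,P5] Q2=[]
t=20-21: P4@Q0 runs 1, rem=8, I/O yield, promote→Q0. Q0=[P3,P4] Q1=[P1,P2,P5] Q2=[]
t=21-23: P3@Q0 runs 2, rem=3, I/O yield, promote→Q0. Q0=[P4,P3] Q1=[P1,P2,P5] Q2=[]
t=23-24: P4@Q0 runs 1, rem=7, I/O yield, promote→Q0. Q0=[P3,P4] Q1=[P1,P2,P5] Q2=[]
t=24-26: P3@Q0 runs 2, rem=1, I/O yield, promote→Q0. Q0=[P4,P3] Q1=[P1,P2,P5] Q2=[]
t=26-27: P4@Q0 runs 1, rem=6, I/O yield, promote→Q0. Q0=[P3,P4] Q1=[P1,P2,P5] Q2=[]
t=27-28: P3@Q0 runs 1, rem=0, completes. Q0=[P4] Q1=[P1,P2,P5] Q2=[]
t=28-29: P4@Q0 runs 1, rem=5, I/O yield, promote→Q0. Q0=[P4] Q1=[P1,P2,P5] Q2=[]
t=29-30: P4@Q0 runs 1, rem=4, I/O yield, promote→Q0. Q0=[P4] Q1=[P1,P2,P5] Q2=[]
t=30-31: P4@Q0 runs 1, rem=3, I/O yield, promote→Q0. Q0=[P4] Q1=[P1,P2,P5] Q2=[]
t=31-32: P4@Q0 runs 1, rem=2, I/O yield, promote→Q0. Q0=[P4] Q1=[P1,P2,P5] Q2=[]
t=32-33: P4@Q0 runs 1, rem=1, I/O yield, promote→Q0. Q0=[P4] Q1=[P1,P2,P5] Q2=[]
t=33-34: P4@Q0 runs 1, rem=0, completes. Q0=[] Q1=[P1,P2,P5] Q2=[]
t=34-39: P1@Q1 runs 5, rem=1, quantum used, demote→Q2. Q0=[] Q1=[P2,P5] Q2=[P1]
t=39-41: P2@Q1 runs 2, rem=0, completes. Q0=[] Q1=[P5] Q2=[P1]
t=41-46: P5@Q1 runs 5, rem=6, quantum used, demote→Q2. Q0=[] Q1=[] Q2=[P1,P5]
t=46-47: P1@Q2 runs 1, rem=0, completes. Q0=[] Q1=[] Q2=[P5]
t=47-53: P5@Q2 runs 6, rem=0, completes. Q0=[] Q1=[] Q2=[]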